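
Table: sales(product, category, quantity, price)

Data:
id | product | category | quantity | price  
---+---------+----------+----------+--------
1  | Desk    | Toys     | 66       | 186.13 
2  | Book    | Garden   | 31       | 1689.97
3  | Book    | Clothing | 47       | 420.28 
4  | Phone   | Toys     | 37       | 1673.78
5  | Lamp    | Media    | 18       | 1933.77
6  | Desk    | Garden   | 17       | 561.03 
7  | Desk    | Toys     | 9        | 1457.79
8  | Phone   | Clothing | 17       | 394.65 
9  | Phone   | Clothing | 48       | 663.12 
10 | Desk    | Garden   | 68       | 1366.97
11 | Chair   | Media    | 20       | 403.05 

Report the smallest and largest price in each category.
SELECT category, MIN(price), MAX(price)
FROM sales
GROUP BY category

Result:
  Clothing: min=394.65, max=663.12
  Garden: min=561.03, max=1689.97
  Media: min=403.05, max=1933.77
  Toys: min=186.13, max=1673.78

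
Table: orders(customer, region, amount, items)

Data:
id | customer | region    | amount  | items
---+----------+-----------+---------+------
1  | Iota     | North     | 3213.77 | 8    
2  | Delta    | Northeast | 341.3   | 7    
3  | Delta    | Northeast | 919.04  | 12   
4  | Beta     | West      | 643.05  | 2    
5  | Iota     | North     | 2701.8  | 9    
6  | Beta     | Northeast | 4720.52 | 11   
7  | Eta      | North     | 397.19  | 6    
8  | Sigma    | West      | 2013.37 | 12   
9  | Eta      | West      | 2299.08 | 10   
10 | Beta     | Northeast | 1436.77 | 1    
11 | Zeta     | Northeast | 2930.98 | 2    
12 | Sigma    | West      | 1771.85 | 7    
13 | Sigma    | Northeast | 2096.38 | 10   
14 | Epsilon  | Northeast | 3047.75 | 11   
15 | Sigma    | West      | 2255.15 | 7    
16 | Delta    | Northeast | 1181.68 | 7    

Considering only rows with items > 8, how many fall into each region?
SELECT region, COUNT(*)
FROM orders
WHERE items > 8
GROUP BY region

Note: WHERE filters rows before grouping.

Result:
  North: 1
  Northeast: 4
  West: 2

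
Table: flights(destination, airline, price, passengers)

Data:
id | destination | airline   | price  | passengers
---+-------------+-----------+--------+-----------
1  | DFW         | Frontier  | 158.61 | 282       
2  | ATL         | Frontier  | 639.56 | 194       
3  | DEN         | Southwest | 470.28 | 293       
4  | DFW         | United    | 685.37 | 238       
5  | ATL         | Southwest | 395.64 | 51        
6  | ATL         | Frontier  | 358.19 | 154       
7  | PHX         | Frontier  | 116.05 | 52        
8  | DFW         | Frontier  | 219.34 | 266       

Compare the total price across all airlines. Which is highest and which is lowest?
SELECT airline, SUM(price)
FROM flights
GROUP BY airline
ORDER BY SUM(price)

All groups:
  United: 685.37
  Southwest: 865.92
  Frontier: 1491.75

Highest: Frontier (1491.75)
Lowest: United (685.37)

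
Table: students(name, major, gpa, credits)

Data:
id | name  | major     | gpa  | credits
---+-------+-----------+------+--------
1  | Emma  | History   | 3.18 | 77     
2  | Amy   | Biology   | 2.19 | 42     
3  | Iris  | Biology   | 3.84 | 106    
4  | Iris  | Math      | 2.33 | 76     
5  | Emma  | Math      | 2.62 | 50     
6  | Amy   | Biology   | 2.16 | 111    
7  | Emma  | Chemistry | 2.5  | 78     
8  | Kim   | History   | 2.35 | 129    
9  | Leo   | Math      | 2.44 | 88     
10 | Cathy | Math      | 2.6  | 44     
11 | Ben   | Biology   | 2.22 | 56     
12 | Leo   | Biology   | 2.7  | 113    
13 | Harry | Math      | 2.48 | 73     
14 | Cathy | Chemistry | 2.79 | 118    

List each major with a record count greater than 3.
SELECT major, COUNT(*) as cnt
FROM students
GROUP BY major
HAVING COUNT(*) > 3

Result:
  Biology: 5
  Math: 5

Note: HAVING filters groups after aggregation, WHERE filters rows before.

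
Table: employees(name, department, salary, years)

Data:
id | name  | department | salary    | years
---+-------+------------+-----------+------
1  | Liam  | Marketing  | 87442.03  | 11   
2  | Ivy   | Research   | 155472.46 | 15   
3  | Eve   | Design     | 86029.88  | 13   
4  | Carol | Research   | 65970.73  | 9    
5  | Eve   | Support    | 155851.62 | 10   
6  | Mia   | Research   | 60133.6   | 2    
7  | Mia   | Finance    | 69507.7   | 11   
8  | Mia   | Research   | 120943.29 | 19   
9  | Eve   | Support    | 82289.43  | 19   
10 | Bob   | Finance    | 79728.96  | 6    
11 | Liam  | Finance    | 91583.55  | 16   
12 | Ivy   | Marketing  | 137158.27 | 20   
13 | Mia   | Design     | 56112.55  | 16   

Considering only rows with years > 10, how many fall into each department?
SELECT department, COUNT(*)
FROM employees
WHERE years > 10
GROUP BY department

Note: WHERE filters rows before grouping.

Result:
  Design: 2
  Finance: 2
  Marketing: 2
  Research: 2
  Support: 1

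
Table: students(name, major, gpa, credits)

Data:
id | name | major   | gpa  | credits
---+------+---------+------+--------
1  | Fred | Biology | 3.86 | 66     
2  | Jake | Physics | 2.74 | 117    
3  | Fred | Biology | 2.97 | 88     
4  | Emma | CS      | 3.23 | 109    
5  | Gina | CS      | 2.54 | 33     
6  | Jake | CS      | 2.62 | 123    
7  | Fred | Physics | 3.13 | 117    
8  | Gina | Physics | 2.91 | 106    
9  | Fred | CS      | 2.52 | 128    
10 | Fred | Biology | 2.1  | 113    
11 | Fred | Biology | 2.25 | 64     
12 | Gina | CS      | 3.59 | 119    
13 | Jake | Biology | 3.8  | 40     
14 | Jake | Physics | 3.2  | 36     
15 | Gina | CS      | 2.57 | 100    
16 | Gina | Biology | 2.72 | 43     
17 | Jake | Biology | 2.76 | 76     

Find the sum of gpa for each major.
SELECT major, SUM(gpa) as result
FROM students
GROUP BY major

Result:
  Biology: 20.46
  CS: 17.07
  Physics: 11.98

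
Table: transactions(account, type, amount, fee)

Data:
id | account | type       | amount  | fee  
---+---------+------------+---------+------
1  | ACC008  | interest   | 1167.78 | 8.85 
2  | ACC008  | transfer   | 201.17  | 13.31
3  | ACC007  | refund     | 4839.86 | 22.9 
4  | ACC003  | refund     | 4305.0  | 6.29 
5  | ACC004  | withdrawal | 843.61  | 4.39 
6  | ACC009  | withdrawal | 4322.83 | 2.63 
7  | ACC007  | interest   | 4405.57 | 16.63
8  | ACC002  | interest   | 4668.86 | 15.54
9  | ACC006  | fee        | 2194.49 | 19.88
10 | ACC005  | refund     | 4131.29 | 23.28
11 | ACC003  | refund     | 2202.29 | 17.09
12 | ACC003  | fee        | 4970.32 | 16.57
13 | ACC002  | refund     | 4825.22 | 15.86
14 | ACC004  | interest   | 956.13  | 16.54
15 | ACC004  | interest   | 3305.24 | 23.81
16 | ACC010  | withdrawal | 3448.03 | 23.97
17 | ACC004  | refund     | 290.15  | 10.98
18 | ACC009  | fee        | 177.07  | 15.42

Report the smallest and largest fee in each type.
SELECT type, MIN(fee), MAX(fee)
FROM transactions
GROUP BY type

Result:
  fee: min=15.42, max=19.88
  interest: min=8.85, max=23.81
  refund: min=6.29, max=23.28
  transfer: min=13.31, max=13.31
  withdrawal: min=2.63, max=23.97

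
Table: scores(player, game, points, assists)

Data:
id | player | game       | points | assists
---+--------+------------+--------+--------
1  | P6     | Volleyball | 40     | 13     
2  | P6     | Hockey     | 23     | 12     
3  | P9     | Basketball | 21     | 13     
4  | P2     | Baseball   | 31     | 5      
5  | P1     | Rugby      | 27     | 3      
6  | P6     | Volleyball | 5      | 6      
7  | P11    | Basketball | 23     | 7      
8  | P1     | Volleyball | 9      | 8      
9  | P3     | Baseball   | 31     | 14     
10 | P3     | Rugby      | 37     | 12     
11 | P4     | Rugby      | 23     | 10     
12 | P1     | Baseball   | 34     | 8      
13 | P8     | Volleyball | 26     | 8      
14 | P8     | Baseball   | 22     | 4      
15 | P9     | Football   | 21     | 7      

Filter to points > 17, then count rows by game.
SELECT game, COUNT(*)
FROM scores
WHERE points > 17
GROUP BY game

Note: WHERE filters rows before grouping.

Result:
  Baseball: 4
  Basketball: 2
  Football: 1
  Hockey: 1
  Rugby: 3
  Volleyball: 2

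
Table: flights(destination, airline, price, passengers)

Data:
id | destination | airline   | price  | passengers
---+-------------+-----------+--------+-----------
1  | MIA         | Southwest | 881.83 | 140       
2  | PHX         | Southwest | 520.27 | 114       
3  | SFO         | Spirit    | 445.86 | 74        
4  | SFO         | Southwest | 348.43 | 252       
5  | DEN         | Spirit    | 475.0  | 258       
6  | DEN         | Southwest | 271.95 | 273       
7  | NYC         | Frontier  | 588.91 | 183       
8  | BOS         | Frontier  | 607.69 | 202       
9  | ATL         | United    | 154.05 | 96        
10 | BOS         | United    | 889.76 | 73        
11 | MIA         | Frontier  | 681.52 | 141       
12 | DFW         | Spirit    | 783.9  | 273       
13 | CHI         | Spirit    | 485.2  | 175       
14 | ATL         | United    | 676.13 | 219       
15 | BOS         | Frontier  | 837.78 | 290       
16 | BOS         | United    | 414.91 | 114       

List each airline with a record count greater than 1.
SELECT airline, COUNT(*) as cnt
FROM flights
GROUP BY airline
HAVING COUNT(*) > 1

Result:
  Frontier: 4
  Southwest: 4
  Spirit: 4
  United: 4

Note: HAVING filters groups after aggregation, WHERE filters rows before.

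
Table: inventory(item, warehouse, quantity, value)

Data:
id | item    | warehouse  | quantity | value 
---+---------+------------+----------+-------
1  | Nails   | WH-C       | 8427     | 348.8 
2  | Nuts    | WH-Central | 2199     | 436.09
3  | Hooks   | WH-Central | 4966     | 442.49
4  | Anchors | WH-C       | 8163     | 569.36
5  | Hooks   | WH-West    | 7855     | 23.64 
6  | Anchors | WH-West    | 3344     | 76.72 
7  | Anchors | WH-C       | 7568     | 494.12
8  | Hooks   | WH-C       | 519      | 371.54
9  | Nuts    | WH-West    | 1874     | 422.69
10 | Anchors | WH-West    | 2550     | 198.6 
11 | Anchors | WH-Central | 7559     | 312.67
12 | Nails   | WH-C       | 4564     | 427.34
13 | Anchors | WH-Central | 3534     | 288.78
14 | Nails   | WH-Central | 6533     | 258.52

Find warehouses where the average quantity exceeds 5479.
SELECT warehouse, AVG(quantity)
FROM inventory
GROUP BY warehouse
HAVING AVG(quantity) > 5479

Result:
  WH-C: avg=5848.20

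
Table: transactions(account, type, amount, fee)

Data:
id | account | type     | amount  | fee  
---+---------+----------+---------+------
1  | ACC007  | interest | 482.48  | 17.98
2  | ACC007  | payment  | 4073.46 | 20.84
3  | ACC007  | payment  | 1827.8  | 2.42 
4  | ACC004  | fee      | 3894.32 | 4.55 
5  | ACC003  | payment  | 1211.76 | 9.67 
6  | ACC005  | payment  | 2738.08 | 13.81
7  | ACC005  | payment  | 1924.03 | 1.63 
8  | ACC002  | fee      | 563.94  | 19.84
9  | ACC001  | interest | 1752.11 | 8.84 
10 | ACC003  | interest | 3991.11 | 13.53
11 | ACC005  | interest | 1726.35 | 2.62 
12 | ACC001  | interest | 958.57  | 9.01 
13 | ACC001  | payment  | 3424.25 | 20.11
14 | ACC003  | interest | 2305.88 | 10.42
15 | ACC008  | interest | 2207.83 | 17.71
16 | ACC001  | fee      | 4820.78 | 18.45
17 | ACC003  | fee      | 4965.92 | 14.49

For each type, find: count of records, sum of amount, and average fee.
SELECT type,
       COUNT(*) as cnt,
       SUM(amount) as total_amount,
       AVG(fee) as avg_fee
FROM transactions
GROUP BY type

Result:
  fee: 4 records, 14244.96 total amount, 14.33 avg fee
  interest: 7 records, 13424.33 total amount, 11.44 avg fee
  payment: 6 records, 15199.38 total amount, 11.41 avg fee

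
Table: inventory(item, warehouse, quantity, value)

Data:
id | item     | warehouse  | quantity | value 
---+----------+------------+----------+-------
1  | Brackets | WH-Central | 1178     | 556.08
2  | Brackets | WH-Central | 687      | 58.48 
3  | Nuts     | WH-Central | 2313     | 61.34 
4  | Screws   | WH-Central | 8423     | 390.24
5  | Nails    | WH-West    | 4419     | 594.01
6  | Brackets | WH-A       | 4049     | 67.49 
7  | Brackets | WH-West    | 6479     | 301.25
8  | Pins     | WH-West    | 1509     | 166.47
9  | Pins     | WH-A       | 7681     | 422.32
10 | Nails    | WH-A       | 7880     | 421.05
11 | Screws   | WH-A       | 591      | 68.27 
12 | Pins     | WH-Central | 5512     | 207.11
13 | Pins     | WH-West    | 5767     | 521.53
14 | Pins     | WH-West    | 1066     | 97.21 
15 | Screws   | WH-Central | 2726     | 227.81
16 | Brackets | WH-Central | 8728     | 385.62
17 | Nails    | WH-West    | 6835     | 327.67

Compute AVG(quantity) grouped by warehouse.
SELECT warehouse, AVG(quantity) as result
FROM inventory
GROUP BY warehouse

Result:
  WH-A: 5050.25
  WH-Central: 4223.86
  WH-West: 4345.83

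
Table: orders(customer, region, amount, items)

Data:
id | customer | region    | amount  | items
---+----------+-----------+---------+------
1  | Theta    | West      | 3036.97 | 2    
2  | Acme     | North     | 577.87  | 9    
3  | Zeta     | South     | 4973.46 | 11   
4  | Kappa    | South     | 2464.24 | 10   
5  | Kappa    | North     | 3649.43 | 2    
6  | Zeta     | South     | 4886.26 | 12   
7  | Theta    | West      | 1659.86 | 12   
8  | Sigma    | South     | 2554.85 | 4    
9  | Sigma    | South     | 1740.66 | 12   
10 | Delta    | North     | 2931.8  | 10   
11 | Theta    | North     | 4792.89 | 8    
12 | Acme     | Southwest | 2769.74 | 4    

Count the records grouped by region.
SELECT region, COUNT(*) as count
FROM orders
GROUP BY region

Result:
  North: 4
  South: 5
  Southwest: 1
  West: 2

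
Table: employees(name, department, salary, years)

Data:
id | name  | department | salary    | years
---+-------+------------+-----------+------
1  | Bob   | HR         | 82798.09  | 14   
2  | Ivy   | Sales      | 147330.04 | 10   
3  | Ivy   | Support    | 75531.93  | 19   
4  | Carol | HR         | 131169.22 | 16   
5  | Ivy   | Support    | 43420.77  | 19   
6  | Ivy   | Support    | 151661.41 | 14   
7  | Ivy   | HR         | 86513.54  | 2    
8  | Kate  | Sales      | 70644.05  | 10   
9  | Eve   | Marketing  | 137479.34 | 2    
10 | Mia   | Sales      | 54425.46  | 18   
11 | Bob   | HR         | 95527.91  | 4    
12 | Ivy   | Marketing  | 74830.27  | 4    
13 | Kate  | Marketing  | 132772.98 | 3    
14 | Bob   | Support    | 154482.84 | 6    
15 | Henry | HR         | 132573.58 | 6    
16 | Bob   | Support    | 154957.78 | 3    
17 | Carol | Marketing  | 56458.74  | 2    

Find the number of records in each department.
SELECT department, COUNT(*) as count
FROM employees
GROUP BY department

Result:
  HR: 5
  Marketing: 4
  Sales: 3
  Support: 5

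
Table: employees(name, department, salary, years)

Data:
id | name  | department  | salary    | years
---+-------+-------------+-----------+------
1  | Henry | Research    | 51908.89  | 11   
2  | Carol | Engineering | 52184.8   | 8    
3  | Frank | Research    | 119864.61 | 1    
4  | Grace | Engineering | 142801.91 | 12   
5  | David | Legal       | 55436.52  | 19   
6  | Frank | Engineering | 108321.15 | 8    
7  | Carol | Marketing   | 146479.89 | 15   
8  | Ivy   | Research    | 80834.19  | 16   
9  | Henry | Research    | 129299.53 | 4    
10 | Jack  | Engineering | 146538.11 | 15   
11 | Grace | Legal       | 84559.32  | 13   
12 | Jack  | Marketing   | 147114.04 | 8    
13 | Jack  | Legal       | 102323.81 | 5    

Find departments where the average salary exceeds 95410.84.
SELECT department, AVG(salary)
FROM employees
GROUP BY department
HAVING AVG(salary) > 95410.84

Result:
  Engineering: avg=112461.49
  Marketing: avg=146796.97
  Research: avg=95476.81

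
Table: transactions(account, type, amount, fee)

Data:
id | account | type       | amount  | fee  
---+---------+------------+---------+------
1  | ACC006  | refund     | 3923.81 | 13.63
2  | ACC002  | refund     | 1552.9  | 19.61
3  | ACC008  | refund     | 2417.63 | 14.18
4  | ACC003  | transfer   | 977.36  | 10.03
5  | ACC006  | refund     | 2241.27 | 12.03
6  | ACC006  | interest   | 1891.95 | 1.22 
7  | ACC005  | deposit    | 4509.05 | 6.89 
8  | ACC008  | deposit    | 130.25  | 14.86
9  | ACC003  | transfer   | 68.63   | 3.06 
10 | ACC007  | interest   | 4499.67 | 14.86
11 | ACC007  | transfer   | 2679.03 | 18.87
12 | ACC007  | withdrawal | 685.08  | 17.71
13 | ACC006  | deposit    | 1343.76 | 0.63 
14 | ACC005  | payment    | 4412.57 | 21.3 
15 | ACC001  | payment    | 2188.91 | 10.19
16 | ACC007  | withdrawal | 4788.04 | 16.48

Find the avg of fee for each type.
SELECT type, AVG(fee) as result
FROM transactions
GROUP BY type

Result:
  deposit: 7.46
  interest: 8.04
  payment: 15.75
  refund: 14.86
  transfer: 10.65
  withdrawal: 17.10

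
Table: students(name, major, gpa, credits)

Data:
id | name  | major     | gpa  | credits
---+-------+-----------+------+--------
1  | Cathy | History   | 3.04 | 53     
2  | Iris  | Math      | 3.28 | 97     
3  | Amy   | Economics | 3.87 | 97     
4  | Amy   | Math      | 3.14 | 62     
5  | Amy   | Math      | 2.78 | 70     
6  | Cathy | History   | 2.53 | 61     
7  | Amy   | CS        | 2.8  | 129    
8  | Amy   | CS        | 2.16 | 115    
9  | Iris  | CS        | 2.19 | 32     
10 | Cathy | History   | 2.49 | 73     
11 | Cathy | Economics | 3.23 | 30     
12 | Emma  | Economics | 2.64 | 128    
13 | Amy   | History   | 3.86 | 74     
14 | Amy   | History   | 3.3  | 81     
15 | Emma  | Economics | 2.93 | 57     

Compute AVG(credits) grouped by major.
SELECT major, AVG(credits) as result
FROM students
GROUP BY major

Result:
  CS: 92.00
  Economics: 78.00
  History: 68.40
  Math: 76.33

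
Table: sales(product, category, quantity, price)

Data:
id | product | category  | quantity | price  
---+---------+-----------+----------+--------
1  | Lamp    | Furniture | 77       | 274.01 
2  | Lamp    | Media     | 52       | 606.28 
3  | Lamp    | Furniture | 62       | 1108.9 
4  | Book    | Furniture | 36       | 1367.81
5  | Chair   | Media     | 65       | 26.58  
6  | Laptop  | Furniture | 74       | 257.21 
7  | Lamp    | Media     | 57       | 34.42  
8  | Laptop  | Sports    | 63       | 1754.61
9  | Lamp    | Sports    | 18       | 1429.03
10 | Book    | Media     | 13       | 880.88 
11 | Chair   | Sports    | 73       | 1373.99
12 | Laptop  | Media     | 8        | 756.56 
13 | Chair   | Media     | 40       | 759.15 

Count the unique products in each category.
SELECT category, COUNT(DISTINCT product)
FROM sales
GROUP BY category

Result:
  Furniture: 3 distinct
  Media: 4 distinct
  Sports: 3 distinct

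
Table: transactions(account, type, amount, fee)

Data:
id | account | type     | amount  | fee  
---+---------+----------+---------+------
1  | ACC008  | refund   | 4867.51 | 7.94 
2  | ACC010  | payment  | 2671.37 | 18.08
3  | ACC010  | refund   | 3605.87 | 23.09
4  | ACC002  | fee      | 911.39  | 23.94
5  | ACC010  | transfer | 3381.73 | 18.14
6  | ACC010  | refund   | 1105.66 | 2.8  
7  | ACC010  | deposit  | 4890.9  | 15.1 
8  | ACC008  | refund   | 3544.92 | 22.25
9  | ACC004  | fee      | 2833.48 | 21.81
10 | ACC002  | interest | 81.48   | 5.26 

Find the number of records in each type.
SELECT type, COUNT(*) as count
FROM transactions
GROUP BY type

Result:
  deposit: 1
  fee: 2
  interest: 1
  payment: 1
  refund: 4
  transfer: 1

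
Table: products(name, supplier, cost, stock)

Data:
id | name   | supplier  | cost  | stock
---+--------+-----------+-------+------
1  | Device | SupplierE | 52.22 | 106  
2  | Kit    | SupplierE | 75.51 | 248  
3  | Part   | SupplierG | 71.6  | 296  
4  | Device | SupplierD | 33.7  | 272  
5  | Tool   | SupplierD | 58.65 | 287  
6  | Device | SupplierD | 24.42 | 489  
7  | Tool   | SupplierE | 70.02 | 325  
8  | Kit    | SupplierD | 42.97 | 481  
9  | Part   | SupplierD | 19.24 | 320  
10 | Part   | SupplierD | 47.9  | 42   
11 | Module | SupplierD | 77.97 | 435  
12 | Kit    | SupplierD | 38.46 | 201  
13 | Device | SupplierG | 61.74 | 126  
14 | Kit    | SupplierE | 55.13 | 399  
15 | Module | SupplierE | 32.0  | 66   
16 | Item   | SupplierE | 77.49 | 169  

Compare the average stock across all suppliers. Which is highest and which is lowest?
SELECT supplier, AVG(stock)
FROM products
GROUP BY supplier
ORDER BY AVG(stock)

All groups:
  SupplierG: 211.00
  SupplierE: 218.83
  SupplierD: 315.88

Highest: SupplierD (315.88)
Lowest: SupplierG (211.00)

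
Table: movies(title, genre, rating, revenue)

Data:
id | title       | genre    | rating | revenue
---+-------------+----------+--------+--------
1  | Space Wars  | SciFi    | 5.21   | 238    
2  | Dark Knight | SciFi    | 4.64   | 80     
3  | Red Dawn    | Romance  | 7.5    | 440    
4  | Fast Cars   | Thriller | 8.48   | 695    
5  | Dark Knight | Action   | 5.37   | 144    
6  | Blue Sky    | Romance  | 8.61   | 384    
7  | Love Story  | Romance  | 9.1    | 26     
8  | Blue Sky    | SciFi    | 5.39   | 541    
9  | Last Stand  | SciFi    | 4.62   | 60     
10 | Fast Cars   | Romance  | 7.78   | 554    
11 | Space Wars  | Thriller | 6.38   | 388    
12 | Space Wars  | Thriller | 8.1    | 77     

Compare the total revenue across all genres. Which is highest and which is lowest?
SELECT genre, SUM(revenue)
FROM movies
GROUP BY genre
ORDER BY SUM(revenue)

All groups:
  Action: 144
  SciFi: 919
  Thriller: 1160
  Romance: 1404

Highest: Romance (1404)
Lowest: Action (144)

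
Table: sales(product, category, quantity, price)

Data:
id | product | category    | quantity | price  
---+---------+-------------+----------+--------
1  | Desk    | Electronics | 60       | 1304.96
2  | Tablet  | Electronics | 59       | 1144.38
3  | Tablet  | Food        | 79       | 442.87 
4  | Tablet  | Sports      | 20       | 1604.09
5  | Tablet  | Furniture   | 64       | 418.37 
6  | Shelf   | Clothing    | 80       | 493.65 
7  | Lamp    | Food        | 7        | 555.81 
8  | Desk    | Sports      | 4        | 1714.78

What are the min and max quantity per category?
SELECT category, MIN(quantity), MAX(quantity)
FROM sales
GROUP BY category

Result:
  Clothing: min=80, max=80
  Electronics: min=59, max=60
  Food: min=7, max=79
  Furniture: min=64, max=64
  Sports: min=4, max=20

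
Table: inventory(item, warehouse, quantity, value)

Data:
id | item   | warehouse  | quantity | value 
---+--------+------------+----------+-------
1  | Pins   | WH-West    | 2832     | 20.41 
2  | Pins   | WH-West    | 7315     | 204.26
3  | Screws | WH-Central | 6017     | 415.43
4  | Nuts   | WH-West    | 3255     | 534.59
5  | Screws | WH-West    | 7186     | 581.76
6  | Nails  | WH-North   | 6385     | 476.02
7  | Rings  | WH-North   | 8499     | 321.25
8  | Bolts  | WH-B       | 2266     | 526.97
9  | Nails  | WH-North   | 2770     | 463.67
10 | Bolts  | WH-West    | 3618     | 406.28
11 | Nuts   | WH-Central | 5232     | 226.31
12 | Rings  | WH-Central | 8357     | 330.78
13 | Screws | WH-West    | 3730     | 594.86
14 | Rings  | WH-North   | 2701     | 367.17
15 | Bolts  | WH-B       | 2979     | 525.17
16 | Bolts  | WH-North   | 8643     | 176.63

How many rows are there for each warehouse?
SELECT warehouse, COUNT(*) as count
FROM inventory
GROUP BY warehouse

Result:
  WH-B: 2
  WH-Central: 3
  WH-North: 5
  WH-West: 6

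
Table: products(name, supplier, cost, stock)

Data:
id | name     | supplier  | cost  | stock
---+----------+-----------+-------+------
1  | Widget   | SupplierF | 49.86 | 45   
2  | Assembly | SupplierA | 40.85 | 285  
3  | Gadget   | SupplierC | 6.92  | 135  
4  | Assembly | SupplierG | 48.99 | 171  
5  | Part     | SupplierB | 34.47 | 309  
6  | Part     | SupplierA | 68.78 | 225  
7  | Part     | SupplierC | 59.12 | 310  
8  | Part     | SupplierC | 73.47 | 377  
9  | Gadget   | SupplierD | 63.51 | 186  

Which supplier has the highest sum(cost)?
SELECT supplier, SUM(cost) as val
FROM products
GROUP BY supplier
ORDER BY val DESC
LIMIT 1

Result: SupplierC with sum(cost) = 139.51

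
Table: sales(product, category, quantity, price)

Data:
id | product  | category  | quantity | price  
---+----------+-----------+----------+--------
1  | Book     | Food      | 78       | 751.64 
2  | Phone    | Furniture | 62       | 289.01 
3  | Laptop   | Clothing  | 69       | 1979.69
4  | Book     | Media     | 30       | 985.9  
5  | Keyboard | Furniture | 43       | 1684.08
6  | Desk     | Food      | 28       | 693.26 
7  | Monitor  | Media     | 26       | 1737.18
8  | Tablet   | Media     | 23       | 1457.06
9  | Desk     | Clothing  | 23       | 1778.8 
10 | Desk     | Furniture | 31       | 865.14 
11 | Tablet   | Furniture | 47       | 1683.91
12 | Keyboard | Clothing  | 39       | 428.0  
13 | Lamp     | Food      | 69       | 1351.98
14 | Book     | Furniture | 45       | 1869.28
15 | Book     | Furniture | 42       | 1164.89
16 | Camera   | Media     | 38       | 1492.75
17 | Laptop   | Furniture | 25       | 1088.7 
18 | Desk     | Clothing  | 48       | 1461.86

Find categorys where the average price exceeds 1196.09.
SELECT category, AVG(price)
FROM sales
GROUP BY category
HAVING AVG(price) > 1196.09

Result:
  Clothing: avg=1412.09
  Furniture: avg=1235.00
  Media: avg=1418.22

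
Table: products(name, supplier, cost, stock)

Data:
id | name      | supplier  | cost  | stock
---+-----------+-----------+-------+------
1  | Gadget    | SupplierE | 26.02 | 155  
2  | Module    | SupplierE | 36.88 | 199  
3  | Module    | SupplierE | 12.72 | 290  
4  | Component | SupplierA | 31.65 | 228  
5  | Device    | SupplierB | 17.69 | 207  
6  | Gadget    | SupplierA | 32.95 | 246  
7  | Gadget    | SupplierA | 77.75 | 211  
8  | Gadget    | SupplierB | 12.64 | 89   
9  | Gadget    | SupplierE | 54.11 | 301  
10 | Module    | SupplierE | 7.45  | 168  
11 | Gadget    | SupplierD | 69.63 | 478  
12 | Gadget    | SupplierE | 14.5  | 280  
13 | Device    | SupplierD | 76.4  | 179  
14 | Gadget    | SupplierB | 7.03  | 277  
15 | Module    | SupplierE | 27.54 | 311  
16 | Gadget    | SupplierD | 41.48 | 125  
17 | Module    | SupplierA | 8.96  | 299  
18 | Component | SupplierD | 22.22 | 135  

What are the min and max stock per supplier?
SELECT supplier, MIN(stock), MAX(stock)
FROM products
GROUP BY supplier

Result:
  SupplierA: min=211, max=299
  SupplierB: min=89, max=277
  SupplierD: min=125, max=478
  SupplierE: min=155, max=311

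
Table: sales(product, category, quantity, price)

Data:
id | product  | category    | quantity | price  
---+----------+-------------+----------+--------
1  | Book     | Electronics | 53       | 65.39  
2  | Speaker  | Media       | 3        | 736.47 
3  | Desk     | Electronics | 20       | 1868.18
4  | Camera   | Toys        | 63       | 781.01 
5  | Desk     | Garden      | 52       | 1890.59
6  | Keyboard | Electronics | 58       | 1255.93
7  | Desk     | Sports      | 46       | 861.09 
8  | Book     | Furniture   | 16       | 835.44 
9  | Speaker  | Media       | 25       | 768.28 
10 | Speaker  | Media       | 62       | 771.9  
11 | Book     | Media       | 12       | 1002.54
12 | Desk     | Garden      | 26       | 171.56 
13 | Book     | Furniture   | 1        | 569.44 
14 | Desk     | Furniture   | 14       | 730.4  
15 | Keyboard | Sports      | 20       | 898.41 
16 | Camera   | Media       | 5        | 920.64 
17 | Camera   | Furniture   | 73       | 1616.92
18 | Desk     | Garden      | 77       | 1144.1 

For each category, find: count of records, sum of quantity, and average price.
SELECT category,
       COUNT(*) as cnt,
       SUM(quantity) as total_quantity,
       AVG(price) as avg_price
FROM sales
GROUP BY category

Result:
  Electronics: 3 records, 131 total quantity, 1063.17 avg price
  Furniture: 4 records, 104 total quantity, 938.05 avg price
  Garden: 3 records, 155 total quantity, 1068.75 avg price
  Media: 5 records, 107 total quantity, 839.97 avg price
  Sports: 2 records, 66 total quantity, 879.75 avg price
  Toys: 1 records, 63 total quantity, 781.01 avg price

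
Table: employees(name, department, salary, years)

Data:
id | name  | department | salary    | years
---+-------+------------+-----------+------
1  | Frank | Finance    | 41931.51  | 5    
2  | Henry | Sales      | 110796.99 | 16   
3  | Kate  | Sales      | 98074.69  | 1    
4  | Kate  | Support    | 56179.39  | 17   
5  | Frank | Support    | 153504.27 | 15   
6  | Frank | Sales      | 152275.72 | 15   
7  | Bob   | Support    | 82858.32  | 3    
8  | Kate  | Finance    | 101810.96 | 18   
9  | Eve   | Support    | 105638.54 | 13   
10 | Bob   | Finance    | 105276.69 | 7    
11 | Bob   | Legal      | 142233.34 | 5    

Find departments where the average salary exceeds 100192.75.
SELECT department, AVG(salary)
FROM employees
GROUP BY department
HAVING AVG(salary) > 100192.75

Result:
  Legal: avg=142233.34
  Sales: avg=120382.47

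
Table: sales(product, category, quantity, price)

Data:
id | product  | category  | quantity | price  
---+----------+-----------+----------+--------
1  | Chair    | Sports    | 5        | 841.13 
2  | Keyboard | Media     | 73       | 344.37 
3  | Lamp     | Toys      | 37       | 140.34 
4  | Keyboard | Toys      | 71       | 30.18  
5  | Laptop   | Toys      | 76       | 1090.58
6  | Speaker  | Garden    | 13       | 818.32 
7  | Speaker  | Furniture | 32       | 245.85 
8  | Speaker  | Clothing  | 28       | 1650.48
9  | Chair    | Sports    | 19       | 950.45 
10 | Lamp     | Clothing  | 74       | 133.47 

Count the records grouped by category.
SELECT category, COUNT(*) as count
FROM sales
GROUP BY category

Result:
  Clothing: 2
  Furniture: 1
  Garden: 1
  Media: 1
  Sports: 2
  Toys: 3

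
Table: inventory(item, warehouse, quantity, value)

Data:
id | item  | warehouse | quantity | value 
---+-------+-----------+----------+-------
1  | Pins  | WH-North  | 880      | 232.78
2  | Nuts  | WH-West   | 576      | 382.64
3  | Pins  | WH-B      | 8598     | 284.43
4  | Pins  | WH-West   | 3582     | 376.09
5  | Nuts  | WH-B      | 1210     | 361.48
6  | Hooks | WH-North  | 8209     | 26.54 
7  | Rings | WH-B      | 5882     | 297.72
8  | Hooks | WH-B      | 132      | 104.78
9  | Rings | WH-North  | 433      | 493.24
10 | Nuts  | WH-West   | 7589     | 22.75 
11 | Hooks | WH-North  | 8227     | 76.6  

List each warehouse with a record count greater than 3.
SELECT warehouse, COUNT(*) as cnt
FROM inventory
GROUP BY warehouse
HAVING COUNT(*) > 3

Result:
  WH-B: 4
  WH-North: 4

Note: HAVING filters groups after aggregation, WHERE filters rows before.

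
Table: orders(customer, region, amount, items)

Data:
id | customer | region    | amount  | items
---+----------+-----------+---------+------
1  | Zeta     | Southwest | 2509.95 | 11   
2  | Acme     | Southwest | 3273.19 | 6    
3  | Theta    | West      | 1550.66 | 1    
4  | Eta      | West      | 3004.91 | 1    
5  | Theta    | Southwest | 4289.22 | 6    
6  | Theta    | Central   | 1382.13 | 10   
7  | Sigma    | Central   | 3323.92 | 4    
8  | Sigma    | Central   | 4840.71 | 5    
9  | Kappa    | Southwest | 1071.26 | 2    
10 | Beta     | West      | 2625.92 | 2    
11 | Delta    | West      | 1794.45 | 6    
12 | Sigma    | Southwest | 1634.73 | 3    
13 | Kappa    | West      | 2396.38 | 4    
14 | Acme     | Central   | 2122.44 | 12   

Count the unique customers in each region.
SELECT region, COUNT(DISTINCT customer)
FROM orders
GROUP BY region

Result:
  Central: 3 distinct
  Southwest: 5 distinct
  West: 5 distinct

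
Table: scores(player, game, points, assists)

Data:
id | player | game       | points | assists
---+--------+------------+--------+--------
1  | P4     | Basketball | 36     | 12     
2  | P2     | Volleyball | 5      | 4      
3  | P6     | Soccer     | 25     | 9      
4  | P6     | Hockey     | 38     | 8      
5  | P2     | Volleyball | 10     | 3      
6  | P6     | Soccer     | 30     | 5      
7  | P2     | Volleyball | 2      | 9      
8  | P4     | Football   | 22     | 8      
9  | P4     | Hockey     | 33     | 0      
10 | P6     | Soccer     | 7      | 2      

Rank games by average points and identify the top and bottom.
SELECT game, AVG(points)
FROM scores
GROUP BY game
ORDER BY AVG(points)

All groups:
  Volleyball: 5.67
  Soccer: 20.67
  Football: 22.00
  Hockey: 35.50
  Basketball: 36.00

Highest: Basketball (36.00)
Lowest: Volleyball (5.67)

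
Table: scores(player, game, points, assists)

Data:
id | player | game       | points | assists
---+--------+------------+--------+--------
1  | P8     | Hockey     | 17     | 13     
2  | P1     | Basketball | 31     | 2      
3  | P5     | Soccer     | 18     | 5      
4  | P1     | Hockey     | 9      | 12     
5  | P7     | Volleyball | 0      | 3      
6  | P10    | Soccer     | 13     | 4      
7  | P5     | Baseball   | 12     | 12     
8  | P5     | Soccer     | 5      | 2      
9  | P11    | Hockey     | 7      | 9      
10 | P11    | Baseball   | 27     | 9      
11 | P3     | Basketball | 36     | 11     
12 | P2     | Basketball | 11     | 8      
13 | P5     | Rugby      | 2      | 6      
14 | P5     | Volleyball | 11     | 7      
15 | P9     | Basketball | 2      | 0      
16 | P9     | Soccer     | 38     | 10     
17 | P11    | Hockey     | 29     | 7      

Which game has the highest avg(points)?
SELECT game, AVG(points) as val
FROM scores
GROUP BY game
ORDER BY val DESC
LIMIT 1

Result: Basketball with avg(points) = 20.00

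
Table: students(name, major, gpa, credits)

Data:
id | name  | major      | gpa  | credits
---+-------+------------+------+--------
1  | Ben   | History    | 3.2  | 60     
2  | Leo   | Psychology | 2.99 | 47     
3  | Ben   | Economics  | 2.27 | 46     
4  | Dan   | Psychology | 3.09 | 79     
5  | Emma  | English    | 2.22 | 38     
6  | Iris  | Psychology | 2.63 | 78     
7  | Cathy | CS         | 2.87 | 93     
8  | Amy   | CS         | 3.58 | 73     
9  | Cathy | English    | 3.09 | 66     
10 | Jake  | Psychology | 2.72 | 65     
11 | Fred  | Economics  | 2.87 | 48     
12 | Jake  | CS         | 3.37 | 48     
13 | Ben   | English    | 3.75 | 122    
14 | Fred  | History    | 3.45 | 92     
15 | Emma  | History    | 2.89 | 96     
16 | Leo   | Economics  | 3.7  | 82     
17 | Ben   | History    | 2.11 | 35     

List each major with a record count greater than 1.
SELECT major, COUNT(*) as cnt
FROM students
GROUP BY major
HAVING COUNT(*) > 1

Result:
  CS: 3
  Economics: 3
  English: 3
  History: 4
  Psychology: 4

Note: HAVING filters groups after aggregation, WHERE filters rows before.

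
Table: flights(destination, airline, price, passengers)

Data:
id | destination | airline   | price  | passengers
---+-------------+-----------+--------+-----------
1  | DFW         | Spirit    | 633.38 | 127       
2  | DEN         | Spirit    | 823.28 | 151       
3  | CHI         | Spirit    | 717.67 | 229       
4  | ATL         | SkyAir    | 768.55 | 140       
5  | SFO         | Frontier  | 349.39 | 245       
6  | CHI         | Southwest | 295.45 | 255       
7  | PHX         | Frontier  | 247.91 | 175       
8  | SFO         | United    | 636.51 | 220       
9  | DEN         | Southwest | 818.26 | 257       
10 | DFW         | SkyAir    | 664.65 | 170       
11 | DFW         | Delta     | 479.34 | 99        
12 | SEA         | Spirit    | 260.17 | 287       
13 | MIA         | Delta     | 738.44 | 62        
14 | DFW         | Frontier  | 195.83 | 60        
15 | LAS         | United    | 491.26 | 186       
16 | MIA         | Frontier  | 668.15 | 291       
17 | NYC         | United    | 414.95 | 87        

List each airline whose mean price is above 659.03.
SELECT airline, AVG(price)
FROM flights
GROUP BY airline
HAVING AVG(price) > 659.03

Result:
  SkyAir: avg=716.60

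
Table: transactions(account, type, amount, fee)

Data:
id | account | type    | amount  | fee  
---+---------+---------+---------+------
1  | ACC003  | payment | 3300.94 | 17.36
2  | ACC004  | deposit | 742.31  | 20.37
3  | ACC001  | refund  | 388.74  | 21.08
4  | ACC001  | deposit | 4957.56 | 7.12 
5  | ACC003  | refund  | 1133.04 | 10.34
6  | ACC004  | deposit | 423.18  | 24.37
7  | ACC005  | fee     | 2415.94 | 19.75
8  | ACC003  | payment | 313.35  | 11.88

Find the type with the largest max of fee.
SELECT type, MAX(fee) as val
FROM transactions
GROUP BY type
ORDER BY val DESC
LIMIT 1

Result: deposit with max(fee) = 24.37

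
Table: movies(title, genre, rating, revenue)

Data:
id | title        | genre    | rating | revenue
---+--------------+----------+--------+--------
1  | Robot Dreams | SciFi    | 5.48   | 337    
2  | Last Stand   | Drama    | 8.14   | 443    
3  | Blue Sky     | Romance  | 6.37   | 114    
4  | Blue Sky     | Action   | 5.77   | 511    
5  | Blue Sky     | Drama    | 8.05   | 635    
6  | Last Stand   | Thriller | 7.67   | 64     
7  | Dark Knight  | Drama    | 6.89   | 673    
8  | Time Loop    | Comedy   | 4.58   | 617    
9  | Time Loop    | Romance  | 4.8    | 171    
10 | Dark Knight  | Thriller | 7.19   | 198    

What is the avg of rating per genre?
SELECT genre, AVG(rating) as result
FROM movies
GROUP BY genre

Result:
  Action: 5.77
  Comedy: 4.58
  Drama: 7.69
  Romance: 5.59
  SciFi: 5.48
  Thriller: 7.43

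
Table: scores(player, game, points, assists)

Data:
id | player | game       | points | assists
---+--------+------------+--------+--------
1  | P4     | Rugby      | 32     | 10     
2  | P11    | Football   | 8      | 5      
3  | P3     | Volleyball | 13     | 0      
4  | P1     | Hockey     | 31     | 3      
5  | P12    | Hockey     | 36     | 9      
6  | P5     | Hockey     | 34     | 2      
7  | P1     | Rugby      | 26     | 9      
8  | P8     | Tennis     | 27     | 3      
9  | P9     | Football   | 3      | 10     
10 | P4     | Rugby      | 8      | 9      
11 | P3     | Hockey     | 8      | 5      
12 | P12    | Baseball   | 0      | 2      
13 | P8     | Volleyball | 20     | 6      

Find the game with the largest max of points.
SELECT game, MAX(points) as val
FROM scores
GROUP BY game
ORDER BY val DESC
LIMIT 1

Result: Hockey with max(points) = 36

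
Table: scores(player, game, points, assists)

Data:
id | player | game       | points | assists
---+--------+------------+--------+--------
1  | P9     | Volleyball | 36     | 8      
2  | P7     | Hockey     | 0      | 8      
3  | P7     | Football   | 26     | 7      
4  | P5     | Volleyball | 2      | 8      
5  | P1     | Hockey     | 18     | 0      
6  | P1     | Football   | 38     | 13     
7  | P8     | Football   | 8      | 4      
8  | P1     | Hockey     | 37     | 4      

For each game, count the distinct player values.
SELECT game, COUNT(DISTINCT player)
FROM scores
GROUP BY game

Result:
  Football: 3 distinct
  Hockey: 2 distinct
  Volleyball: 2 distinct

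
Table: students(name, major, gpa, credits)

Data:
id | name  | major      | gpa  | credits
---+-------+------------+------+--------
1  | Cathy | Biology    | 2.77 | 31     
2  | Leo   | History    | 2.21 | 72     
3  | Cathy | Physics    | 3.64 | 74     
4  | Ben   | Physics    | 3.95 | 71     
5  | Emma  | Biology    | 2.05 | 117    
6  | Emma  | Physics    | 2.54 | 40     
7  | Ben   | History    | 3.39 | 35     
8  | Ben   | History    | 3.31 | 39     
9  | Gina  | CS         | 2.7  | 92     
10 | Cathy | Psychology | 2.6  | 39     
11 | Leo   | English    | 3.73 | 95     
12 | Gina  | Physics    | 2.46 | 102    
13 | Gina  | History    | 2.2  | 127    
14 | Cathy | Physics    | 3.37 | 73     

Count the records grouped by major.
SELECT major, COUNT(*) as count
FROM students
GROUP BY major

Result:
  Biology: 2
  CS: 1
  English: 1
  History: 4
  Physics: 5
  Psychology: 1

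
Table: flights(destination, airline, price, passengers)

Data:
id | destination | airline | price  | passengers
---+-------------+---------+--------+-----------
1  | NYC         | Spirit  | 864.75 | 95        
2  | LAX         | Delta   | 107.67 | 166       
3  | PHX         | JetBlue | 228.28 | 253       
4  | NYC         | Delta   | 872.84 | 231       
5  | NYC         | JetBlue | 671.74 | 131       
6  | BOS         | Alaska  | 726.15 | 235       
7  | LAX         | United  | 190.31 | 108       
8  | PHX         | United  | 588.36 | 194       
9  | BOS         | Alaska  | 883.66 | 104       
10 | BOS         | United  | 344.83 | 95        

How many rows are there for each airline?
SELECT airline, COUNT(*) as count
FROM flights
GROUP BY airline

Result:
  Alaska: 2
  Delta: 2
  JetBlue: 2
  Spirit: 1
  United: 3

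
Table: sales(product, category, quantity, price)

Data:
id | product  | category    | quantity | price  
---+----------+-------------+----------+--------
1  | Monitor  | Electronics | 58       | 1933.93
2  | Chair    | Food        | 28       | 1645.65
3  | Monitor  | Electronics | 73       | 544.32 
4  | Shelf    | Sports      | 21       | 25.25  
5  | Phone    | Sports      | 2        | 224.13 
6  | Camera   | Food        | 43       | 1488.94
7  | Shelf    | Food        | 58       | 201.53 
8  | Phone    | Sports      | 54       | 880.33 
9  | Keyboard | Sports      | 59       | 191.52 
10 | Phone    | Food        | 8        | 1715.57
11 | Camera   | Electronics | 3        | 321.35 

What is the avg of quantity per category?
SELECT category, AVG(quantity) as result
FROM sales
GROUP BY category

Result:
  Electronics: 44.67
  Food: 34.25
  Sports: 34.00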